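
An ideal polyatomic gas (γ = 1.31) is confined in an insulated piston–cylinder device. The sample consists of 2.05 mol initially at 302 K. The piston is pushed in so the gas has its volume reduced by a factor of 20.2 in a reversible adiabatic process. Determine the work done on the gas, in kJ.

W ≈ 25.6 kJ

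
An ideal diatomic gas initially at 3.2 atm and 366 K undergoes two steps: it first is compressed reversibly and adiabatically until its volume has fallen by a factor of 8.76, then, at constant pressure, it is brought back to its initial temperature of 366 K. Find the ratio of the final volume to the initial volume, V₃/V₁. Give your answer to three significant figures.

For a diatomic ideal gas γ = 7/5.
Adiabatic step: V₂/V₁ = 0.1142; T₂ = T₁·8.76^(2/5) = 871.9 K.
Isobaric step: V₃/V₂ = T₃/T₂ = 366/871.9.
V₃/V₁ = (V₂/V₁)(V₃/V₂) = 0.1142 × (366/871.9) = 0.04792.

V₃/V₁ ≈ 0.0479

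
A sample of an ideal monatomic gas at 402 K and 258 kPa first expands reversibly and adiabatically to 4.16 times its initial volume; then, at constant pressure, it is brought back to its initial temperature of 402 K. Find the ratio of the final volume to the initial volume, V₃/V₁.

For a monatomic ideal gas γ = 5/3.
Adiabatic step: V₂/V₁ = 4.16; T₂ = T₁·(1/4.16)^(2/3) = 155.4 K.
Isobaric step: V₃/V₂ = T₃/T₂ = 402/155.4.
V₃/V₁ = (V₂/V₁)(V₃/V₂) = 4.16 × (402/155.4) = 10.76.

V₃/V₁ ≈ 10.8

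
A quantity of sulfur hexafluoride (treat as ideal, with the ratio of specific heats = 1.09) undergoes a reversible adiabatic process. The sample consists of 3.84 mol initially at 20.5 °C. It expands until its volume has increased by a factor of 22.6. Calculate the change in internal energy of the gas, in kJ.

For a reversible adiabat TV^(γ−1) is constant, so T₂ = T₁ (V₁/V₂)^(γ−1).
T₁ = 20.5 °C = 293.6 K.
T₂ = 293.6 × (1/22.6)^(0.09) = 221.8 K.
Q = 0, so ΔU = W_on_gas = nCᵥΔT with Cᵥ = R/(γ−1) = 92.38 J/(mol·K).
ΔU = 3.84 × 92.38 × (221.8 − 293.6) = -25490 J.

ΔU ≈ -25.5 kJ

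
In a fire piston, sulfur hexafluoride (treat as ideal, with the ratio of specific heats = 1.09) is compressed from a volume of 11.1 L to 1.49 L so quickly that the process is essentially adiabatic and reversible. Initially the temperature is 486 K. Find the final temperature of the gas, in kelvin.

T₂ ≈ 582 K

Adiabatic: T₁V₁^(γ−1) = T₂V₂^(γ−1) ⇒ T₂ = T₁ (V₁/V₂)^(γ−1).
T₂ = 486 × (11.1/1.49)^(0.09) = 582.3 K.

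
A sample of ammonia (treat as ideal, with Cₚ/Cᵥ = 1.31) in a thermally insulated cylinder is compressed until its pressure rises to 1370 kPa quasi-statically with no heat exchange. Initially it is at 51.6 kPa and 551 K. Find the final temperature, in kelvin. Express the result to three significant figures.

T₂ ≈ 1200 K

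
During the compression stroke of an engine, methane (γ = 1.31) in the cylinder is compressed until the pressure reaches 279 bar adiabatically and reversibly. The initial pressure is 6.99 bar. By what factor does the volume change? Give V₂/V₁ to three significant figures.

V₂/V₁ ≈ 0.0599

From PV^γ = const, V₂/V₁ = (P₁/P₂)^(1/γ).
V₂/V₁ = (6.99/279)^(0.763) = 0.05995.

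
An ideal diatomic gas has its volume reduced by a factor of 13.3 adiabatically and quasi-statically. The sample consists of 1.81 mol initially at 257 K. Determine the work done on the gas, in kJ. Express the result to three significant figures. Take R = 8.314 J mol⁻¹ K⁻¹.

For a reversible adiabat TV^(γ−1) is constant, so T₂ = T₁ (V₁/V₂)^(γ−1).
γ = 7/5 for a diatomic ideal gas, so γ−1 = 2/5.
T₂ = 257 × 13.3^(2/5) = 723.6 K.
Q = 0, so ΔU = W_on_gas = nCᵥΔT with Cᵥ = R/(γ−1) = 20.79 J/(mol·K).
ΔU = 1.81 × 20.79 × (723.6 − 257) = 17550 J.

W ≈ 17.6 kJ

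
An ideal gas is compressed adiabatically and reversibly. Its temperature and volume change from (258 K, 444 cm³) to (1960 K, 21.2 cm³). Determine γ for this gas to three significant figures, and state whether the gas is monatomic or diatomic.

γ ≈ 1.67; monatomic

TV^(γ−1) = const ⇒ γ − 1 = ln(T₂/T₁) / ln(V₁/V₂).
γ = 1 + ln(1960/258) / ln(444/21.2) = 1.667.
γ ≈ 1.67 is close to 5/3, so the gas is monatomic.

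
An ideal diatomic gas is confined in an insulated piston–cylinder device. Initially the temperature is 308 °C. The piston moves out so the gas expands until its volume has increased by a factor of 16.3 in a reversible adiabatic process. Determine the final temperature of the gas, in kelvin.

T₂ ≈ 190 K

Adiabatic: T₁V₁^(γ−1) = T₂V₂^(γ−1) ⇒ T₂ = T₁ (V₁/V₂)^(γ−1).
For a diatomic ideal gas γ = 7/5, so γ−1 = 2/5.
T₁ = 308 °C = 581.1 K.
T₂ = 581.1 × (1/16.3)^(2/5) = 190.3 K.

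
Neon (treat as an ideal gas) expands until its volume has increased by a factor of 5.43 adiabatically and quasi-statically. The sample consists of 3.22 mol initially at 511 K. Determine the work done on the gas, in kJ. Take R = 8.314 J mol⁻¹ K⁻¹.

W ≈ -13.9 kJ

For a reversible adiabat TV^(γ−1) is constant, so T₂ = T₁ (V₁/V₂)^(γ−1).
γ = 5/3 for a monatomic ideal gas, so γ−1 = 2/3.
T₂ = 511 × (1/5.43)^(2/3) = 165.4 K.
Q = 0, so ΔU = W_on_gas = nCᵥΔT with Cᵥ = R/(γ−1) = 12.47 J/(mol·K).
ΔU = 3.22 × 12.47 × (165.4 − 511) = -13880 J.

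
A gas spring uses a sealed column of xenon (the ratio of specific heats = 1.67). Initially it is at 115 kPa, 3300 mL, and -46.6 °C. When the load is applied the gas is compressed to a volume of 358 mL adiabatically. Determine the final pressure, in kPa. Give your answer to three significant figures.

P₂ ≈ 4690 kPa

Since PV^γ is constant along a reversible adiabat, P₂ = P₁ (V₁/V₂)^γ.
P₂ = 115 × (3300/358)^(1.67) = 4695 kPa.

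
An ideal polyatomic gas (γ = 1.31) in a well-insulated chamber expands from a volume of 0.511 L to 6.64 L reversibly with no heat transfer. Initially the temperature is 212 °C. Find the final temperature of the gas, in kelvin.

T₂ ≈ 219 K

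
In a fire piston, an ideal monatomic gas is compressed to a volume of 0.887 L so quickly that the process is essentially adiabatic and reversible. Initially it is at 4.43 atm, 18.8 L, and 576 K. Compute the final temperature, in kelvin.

For a reversible adiabat TV^(γ−1) is constant, so T₂ = T₁ (V₁/V₂)^(γ−1).
γ = 5/3 for a monatomic ideal gas.
T₂ = 576 × (18.8/0.887)^(2/3) = 4411 K.

T₂ ≈ 4410 K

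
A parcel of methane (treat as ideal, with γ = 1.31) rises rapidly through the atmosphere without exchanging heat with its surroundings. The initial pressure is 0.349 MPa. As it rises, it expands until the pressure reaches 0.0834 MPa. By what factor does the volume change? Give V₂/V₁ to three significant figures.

V₂/V₁ ≈ 2.98

From PV^γ = const, V₂/V₁ = (P₁/P₂)^(1/γ).
V₂/V₁ = (0.349/0.0834)^(0.763) = 2.982.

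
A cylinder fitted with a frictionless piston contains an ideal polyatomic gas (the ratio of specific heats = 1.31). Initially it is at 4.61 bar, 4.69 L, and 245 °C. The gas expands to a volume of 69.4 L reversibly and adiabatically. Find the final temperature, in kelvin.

T₂ ≈ 225 K

Adiabatic: T₁V₁^(γ−1) = T₂V₂^(γ−1) ⇒ T₂ = T₁ (V₁/V₂)^(γ−1).
T₁ = 245 °C = 518.1 K.
T₂ = 518.1 × (4.69/69.4)^(0.31) = 224.7 K.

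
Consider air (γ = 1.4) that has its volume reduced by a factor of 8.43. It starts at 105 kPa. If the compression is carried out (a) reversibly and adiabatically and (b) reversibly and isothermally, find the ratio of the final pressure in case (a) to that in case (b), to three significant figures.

Isothermal: P_b = P₁(V₁/V₂) = 105×8.43.
Adiabatic: P_a = P₁(V₁/V₂)^γ = 105×8.43^(1.4).
P_a/P_b = (V₁/V₂)^(γ−1) = 8.43^(0.4) = 2.346.

P_adiabatic / P_isothermal ≈ 2.35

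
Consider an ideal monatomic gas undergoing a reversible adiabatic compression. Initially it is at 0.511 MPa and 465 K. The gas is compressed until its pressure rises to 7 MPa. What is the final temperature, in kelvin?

T₂ ≈ 1320 K

Along an adiabat T P^((1−γ)/γ) is constant, so T₂ = T₁ (P₂/P₁)^((γ−1)/γ).
For a monatomic ideal gas γ = 5/3, so (γ−1)/γ = 2/5.
T₂ = 465 × (7/0.511)^(2/5) = 1325 K.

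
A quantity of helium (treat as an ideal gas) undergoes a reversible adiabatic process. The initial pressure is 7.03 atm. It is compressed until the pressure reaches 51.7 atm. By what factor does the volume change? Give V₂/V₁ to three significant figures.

From PV^γ = const, V₂/V₁ = (P₁/P₂)^(1/γ).
For a monatomic ideal gas γ = 5/3.
V₂/V₁ = (7.03/51.7)^(3/5) = 0.3021.

V₂/V₁ ≈ 0.302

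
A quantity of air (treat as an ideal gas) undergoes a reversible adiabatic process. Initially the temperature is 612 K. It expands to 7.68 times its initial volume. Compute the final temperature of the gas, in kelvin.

Adiabatic: T₁V₁^(γ−1) = T₂V₂^(γ−1) ⇒ T₂ = T₁ (V₁/V₂)^(γ−1).
For a diatomic ideal gas γ = 7/5, so γ−1 = 2/5.
T₂ = 612 × (1/7.68)^(2/5) = 270.8 K.

T₂ ≈ 271 K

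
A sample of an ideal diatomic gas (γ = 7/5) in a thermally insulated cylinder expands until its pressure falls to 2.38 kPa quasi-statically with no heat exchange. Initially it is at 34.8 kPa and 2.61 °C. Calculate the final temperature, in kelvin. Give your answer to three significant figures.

T₂ ≈ 128 K

Along an adiabat T P^((1−γ)/γ) is constant, so T₂ = T₁ (P₂/P₁)^((γ−1)/γ).
T₁ = 2.61 °C = 275.8 K.
T₂ = 275.8 × (2.38/34.8)^(2/7) = 128.1 K.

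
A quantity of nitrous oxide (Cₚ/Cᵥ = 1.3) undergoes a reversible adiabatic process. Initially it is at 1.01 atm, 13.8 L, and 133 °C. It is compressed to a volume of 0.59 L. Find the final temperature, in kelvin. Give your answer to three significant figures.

T₂ ≈ 1050 K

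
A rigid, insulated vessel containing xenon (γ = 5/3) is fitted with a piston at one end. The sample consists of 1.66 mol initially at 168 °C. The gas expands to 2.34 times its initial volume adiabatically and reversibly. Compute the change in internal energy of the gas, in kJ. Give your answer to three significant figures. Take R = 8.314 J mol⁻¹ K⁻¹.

ΔU ≈ -3.95 kJ

For a reversible adiabat TV^(γ−1) is constant, so T₂ = T₁ (V₁/V₂)^(γ−1).
T₁ = 168 °C = 441.1 K.
T₂ = 441.1 × (1/2.34)^(2/3) = 250.3 K.
Q = 0, so ΔU = W_on_gas = nCᵥΔT with Cᵥ = R/(γ−1) = 12.47 J/(mol·K).
ΔU = 1.66 × 12.47 × (250.3 − 441.1) = -3951 J.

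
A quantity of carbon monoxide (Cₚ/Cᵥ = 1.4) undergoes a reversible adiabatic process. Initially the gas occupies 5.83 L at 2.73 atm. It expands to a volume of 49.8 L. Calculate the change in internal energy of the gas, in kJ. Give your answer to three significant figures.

ΔU ≈ -2.32 kJ

P₂ = P₁(V₁/V₂)^γ = 2.73×(5.83/49.8)^(1.4) = 0.1355 atm.
For a reversible adiabat, W_by_gas = (P₁V₁ − P₂V₂)/(γ−1).
W_by = (276600×0.00583 − 13730×0.0498) / (0.4) = 2322 J.
Q = 0 ⇒ ΔU = −W_by = -2322 J.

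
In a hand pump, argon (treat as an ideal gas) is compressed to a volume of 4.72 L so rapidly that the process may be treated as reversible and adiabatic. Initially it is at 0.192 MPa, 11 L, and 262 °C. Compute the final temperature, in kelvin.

T₂ ≈ 941 K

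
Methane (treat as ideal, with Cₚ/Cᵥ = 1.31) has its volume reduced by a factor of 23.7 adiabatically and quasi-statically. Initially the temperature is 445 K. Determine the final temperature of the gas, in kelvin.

For a reversible adiabat TV^(γ−1) is constant, so T₂ = T₁ (V₁/V₂)^(γ−1).
T₂ = 445 × 23.7^(0.31) = 1187 K.

T₂ ≈ 1190 K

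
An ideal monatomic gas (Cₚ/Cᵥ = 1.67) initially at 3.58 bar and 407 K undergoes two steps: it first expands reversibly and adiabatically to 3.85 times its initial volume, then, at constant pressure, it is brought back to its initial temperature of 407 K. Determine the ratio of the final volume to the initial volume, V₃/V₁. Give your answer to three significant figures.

V₃/V₁ ≈ 9.50

Adiabatic step: V₂/V₁ = 3.85; T₂ = T₁·(1/3.85)^(0.67) = 164.9 K.
Isobaric step: V₃/V₂ = T₃/T₂ = 407/164.9.
V₃/V₁ = (V₂/V₁)(V₃/V₂) = 3.85 × (407/164.9) = 9.5.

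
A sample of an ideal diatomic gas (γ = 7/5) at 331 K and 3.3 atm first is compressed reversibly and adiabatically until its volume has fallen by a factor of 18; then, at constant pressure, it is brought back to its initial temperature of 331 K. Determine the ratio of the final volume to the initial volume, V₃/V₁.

V₃/V₁ ≈ 0.0175

Adiabatic step: V₂/V₁ = 0.05556; T₂ = T₁·18^(2/5) = 1052 K.
Isobaric step: V₃/V₂ = T₃/T₂ = 331/1052.
V₃/V₁ = (V₂/V₁)(V₃/V₂) = 0.05556 × (331/1052) = 0.01748.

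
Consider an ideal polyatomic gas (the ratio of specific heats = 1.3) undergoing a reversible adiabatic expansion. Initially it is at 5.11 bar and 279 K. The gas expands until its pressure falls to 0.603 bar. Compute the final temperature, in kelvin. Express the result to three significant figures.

Along an adiabat T P^((1−γ)/γ) is constant, so T₂ = T₁ (P₂/P₁)^((γ−1)/γ).
T₂ = 279 × (0.603/5.11)^(0.231) = 170.4 K.

T₂ ≈ 170 K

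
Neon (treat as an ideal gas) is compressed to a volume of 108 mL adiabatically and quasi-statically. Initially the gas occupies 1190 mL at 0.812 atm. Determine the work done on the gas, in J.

W ≈ 580 J

γ = 5/3 for a monatomic ideal gas.
P₂ = P₁(V₁/V₂)^γ = 0.812×(1190/108)^(5/3) = 44.3 atm.
For a reversible adiabat, W_by_gas = (P₁V₁ − P₂V₂)/(γ−1).
W_by = (82280×0.00119 − 4.489×10^6×0.000108) / (2/3) = -580.3 J.
W_on_gas = −W_by = 580.3 J.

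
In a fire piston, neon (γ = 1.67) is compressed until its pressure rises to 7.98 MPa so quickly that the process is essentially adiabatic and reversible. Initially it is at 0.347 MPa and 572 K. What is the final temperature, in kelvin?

Adiabatic: T₂/T₁ = (P₂/P₁)^((γ−1)/γ).
T₂ = 572 × (7.98/0.347)^(0.401) = 2012 K.

T₂ ≈ 2010 K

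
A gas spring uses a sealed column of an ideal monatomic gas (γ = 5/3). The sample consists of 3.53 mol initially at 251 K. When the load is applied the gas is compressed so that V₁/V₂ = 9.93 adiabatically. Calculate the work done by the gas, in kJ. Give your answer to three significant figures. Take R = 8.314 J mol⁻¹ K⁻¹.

For a reversible adiabat TV^(γ−1) is constant, so T₂ = T₁ (V₁/V₂)^(γ−1).
T₂ = 251 × 9.93^(2/3) = 1160 K.
Q = 0, so ΔU = W_on_gas = nCᵥΔT with Cᵥ = R/(γ−1) = 12.47 J/(mol·K).
ΔU = 3.53 × 12.47 × (1160 − 251) = 40000 J.
Work done by the gas = −ΔU = -40000 J.

W ≈ -40.0 kJ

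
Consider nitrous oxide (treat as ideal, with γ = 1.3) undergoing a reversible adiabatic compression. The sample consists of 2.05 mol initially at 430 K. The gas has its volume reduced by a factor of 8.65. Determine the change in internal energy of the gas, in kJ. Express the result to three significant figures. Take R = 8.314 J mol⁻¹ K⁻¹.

ΔU ≈ 22.2 kJ

For a reversible adiabat TV^(γ−1) is constant, so T₂ = T₁ (V₁/V₂)^(γ−1).
T₂ = 430 × 8.65^(0.3) = 821.4 K.
Q = 0, so ΔU = W_on_gas = nCᵥΔT with Cᵥ = R/(γ−1) = 27.71 J/(mol·K).
ΔU = 2.05 × 27.71 × (821.4 − 430) = 22240 J.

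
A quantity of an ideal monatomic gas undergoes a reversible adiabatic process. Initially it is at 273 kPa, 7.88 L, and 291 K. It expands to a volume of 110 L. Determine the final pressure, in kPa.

Since PV^γ is constant along a reversible adiabat, P₂ = P₁ (V₁/V₂)^γ.
γ = 5/3 for a monatomic ideal gas.
P₂ = 273 × (7.88/110)^(5/3) = 3.373 kPa.

P₂ ≈ 3.37 kPa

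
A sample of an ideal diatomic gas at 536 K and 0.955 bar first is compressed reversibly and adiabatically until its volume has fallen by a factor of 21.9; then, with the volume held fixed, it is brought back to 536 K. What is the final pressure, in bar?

P₃ ≈ 20.9 bar

For a diatomic ideal gas γ = 7/5.
Adiabatic step (PV^γ = const): P₂ = 0.955×21.9^(7/5) = 71.88 bar; T₂ = 536×21.9^(2/5) = 1842 K.
Isochoric: P₃ = P₂(T₃/T₂) = 71.88 × (536/1842) = 20.91 bar.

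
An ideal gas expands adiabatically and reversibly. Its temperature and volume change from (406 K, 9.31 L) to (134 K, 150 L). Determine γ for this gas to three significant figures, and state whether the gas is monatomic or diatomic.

TV^(γ−1) = const ⇒ γ − 1 = ln(T₂/T₁) / ln(V₁/V₂).
γ = 1 + ln(134/406) / ln(9.31/150) = 1.399.
γ ≈ 1.40 is close to 7/5, so the gas is diatomic.

γ ≈ 1.40; diatomic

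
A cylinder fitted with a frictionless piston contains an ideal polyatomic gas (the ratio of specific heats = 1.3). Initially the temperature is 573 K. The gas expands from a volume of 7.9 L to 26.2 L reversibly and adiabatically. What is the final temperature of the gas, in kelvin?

T₂ ≈ 400 K

For a reversible adiabat TV^(γ−1) is constant, so T₂ = T₁ (V₁/V₂)^(γ−1).
T₂ = 573 × (7.9/26.2)^(0.3) = 399.9 K.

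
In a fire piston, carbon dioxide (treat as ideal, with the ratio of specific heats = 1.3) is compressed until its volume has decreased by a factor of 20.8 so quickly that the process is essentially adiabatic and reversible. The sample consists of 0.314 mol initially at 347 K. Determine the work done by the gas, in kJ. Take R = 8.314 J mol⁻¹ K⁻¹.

W ≈ -4.49 kJ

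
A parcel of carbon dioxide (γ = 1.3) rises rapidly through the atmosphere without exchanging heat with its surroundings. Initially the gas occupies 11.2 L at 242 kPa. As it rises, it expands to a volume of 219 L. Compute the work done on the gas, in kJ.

W ≈ -5.33 kJ

P₂ = P₁(V₁/V₂)^γ = 242×(11.2/219)^(1.3) = 5.072 kPa.
For a reversible adiabat, W_by_gas = (P₁V₁ − P₂V₂)/(γ−1).
W_by = (242000×0.0112 − 5072×0.219) / (0.3) = 5332 J.
W_on_gas = −W_by = -5332 J.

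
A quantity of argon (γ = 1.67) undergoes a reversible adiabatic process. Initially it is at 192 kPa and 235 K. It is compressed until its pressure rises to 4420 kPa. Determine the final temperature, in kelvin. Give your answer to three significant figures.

T₂ ≈ 827 K

Along an adiabat T P^((1−γ)/γ) is constant, so T₂ = T₁ (P₂/P₁)^((γ−1)/γ).
T₂ = 235 × (4420/192)^(0.401) = 827.1 K.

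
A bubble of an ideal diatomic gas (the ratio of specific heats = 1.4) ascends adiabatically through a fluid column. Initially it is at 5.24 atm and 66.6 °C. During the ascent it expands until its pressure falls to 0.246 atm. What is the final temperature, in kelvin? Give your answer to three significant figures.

T₂ ≈ 142 K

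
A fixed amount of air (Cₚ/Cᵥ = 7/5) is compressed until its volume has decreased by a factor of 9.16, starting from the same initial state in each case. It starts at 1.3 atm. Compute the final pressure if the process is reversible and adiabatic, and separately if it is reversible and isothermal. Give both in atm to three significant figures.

Isothermal: P₂ = P₁(V₁/V₂) = 1.3×9.16 = 11.91 atm.
Adiabatic: P₂ = P₁(V₁/V₂)^γ = 1.3×9.16^(7/5) = 28.88 atm.

adiabatic: 28.9 atm; isothermal: 11.9 atm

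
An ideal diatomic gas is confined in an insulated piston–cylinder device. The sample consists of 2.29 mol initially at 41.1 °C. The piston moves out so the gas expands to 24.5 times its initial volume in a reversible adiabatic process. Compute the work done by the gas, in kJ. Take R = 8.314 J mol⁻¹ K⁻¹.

W ≈ 10.8 kJ

For a reversible adiabat TV^(γ−1) is constant, so T₂ = T₁ (V₁/V₂)^(γ−1).
γ = 7/5 for a diatomic ideal gas, so γ−1 = 2/5.
T₁ = 41.1 °C = 314.2 K.
T₂ = 314.2 × (1/24.5)^(2/5) = 87.42 K.
Q = 0, so ΔU = W_on_gas = nCᵥΔT with Cᵥ = R/(γ−1) = 20.79 J/(mol·K).
ΔU = 2.29 × 20.79 × (87.42 − 314.2) = -10800 J.
Work done by the gas = −ΔU = 10800 J.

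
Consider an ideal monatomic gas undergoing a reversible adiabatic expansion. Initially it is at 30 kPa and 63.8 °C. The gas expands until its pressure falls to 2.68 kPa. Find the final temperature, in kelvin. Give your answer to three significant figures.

T₂ ≈ 128 K

Along an adiabat T P^((1−γ)/γ) is constant, so T₂ = T₁ (P₂/P₁)^((γ−1)/γ).
For a monatomic ideal gas γ = 5/3, so (γ−1)/γ = 2/5.
T₁ = 63.8 °C = 336.9 K.
T₂ = 336.9 × (2.68/30)^(2/5) = 128.2 K.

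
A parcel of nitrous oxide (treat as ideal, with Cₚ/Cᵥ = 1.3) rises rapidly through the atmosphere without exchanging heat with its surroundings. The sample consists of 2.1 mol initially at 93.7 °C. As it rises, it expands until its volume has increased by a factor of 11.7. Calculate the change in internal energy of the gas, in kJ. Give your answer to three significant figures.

Adiabatic: T₁V₁^(γ−1) = T₂V₂^(γ−1) ⇒ T₂ = T₁ (V₁/V₂)^(γ−1).
T₁ = 93.7 °C = 366.8 K.
T₂ = 366.8 × (1/11.7)^(0.3) = 175.4 K.
Q = 0, so ΔU = W_on_gas = nCᵥΔT with Cᵥ = R/(γ−1) = 27.71 J/(mol·K).
ΔU = 2.1 × 27.71 × (175.4 − 366.8) = -11140 J.

ΔU ≈ -11.1 kJ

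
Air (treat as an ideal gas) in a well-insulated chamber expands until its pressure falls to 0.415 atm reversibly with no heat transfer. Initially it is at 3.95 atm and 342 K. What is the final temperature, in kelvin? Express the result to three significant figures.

T₂ ≈ 180 K

Adiabatic: T₂/T₁ = (P₂/P₁)^((γ−1)/γ).
For a diatomic ideal gas γ = 7/5, so (γ−1)/γ = 2/7.
T₂ = 342 × (0.415/3.95)^(2/7) = 179.7 K.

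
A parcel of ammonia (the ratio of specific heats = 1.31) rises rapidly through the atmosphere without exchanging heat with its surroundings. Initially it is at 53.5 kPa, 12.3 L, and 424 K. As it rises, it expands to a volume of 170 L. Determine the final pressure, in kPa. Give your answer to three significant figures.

Adiabatic: P₁V₁^γ = P₂V₂^γ ⇒ P₂ = P₁ (V₁/V₂)^γ.
P₂ = 53.5 × (12.3/170)^(1.31) = 1.715 kPa.

P₂ ≈ 1.71 kPa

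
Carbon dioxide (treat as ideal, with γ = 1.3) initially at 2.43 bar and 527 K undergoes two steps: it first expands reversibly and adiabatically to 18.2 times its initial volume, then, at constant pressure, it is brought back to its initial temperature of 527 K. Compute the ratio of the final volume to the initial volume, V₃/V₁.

V₃/V₁ ≈ 43.5

Adiabatic step: V₂/V₁ = 18.2; T₂ = T₁·(1/18.2)^(0.3) = 220.7 K.
Isobaric step: V₃/V₂ = T₃/T₂ = 527/220.7.
V₃/V₁ = (V₂/V₁)(V₃/V₂) = 18.2 × (527/220.7) = 43.46.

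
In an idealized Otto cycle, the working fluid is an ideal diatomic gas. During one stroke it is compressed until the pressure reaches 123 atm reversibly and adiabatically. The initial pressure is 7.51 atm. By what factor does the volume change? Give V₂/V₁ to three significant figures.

From PV^γ = const, V₂/V₁ = (P₁/P₂)^(1/γ).
For a diatomic ideal gas γ = 7/5.
V₂/V₁ = (7.51/123)^(5/7) = 0.1357.

V₂/V₁ ≈ 0.136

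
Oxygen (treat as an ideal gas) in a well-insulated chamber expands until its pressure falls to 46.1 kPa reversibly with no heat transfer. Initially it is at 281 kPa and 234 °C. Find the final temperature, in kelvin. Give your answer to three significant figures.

Along an adiabat T P^((1−γ)/γ) is constant, so T₂ = T₁ (P₂/P₁)^((γ−1)/γ).
For a diatomic ideal gas γ = 7/5, so (γ−1)/γ = 2/7.
T₁ = 234 °C = 507.1 K.
T₂ = 507.1 × (46.1/281)^(2/7) = 302.6 K.

T₂ ≈ 303 K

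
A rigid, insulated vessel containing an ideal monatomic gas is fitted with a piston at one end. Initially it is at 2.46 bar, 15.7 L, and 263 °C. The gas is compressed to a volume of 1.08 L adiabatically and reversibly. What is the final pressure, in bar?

Since PV^γ is constant along a reversible adiabat, P₂ = P₁ (V₁/V₂)^γ.
γ = 5/3 for a monatomic ideal gas.
P₂ = 2.46 × (15.7/1.08)^(5/3) = 213 bar.

P₂ ≈ 213 bar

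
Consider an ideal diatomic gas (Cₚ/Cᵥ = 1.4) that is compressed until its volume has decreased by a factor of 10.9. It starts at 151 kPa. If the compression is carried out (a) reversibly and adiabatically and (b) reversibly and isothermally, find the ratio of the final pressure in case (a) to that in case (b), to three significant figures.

P_adiabatic / P_isothermal ≈ 2.60

Isothermal: P_b = P₁(V₁/V₂) = 151×10.9.
Adiabatic: P_a = P₁(V₁/V₂)^γ = 151×10.9^(1.4).
P_a/P_b = (V₁/V₂)^(γ−1) = 10.9^(0.4) = 2.6.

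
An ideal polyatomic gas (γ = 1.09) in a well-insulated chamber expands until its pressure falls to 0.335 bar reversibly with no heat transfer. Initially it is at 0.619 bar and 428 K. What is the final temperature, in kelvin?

Adiabatic: T₂/T₁ = (P₂/P₁)^((γ−1)/γ).
T₂ = 428 × (0.335/0.619)^(0.0826) = 406.8 K.

T₂ ≈ 407 K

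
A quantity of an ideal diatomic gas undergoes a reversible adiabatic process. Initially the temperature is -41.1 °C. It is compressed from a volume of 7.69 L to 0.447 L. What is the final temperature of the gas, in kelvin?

T₂ ≈ 724 K

Adiabatic: T₁V₁^(γ−1) = T₂V₂^(γ−1) ⇒ T₂ = T₁ (V₁/V₂)^(γ−1).
For a diatomic ideal gas γ = 7/5, so γ−1 = 2/5.
T₁ = -41.1 °C = 232 K.
T₂ = 232 × (7.69/0.447)^(2/5) = 724.2 K.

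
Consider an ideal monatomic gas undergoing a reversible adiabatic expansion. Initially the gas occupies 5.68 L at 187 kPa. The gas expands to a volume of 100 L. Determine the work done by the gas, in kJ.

W ≈ 1.36 kJ

γ = 5/3 for a monatomic ideal gas.
P₂ = P₁(V₁/V₂)^γ = 187×(5.68/100)^(5/3) = 1.569 kPa.
For a reversible adiabat, W_by_gas = (P₁V₁ − P₂V₂)/(γ−1).
W_by = (187000×0.00568 − 1569×0.1) / (2/3) = 1358 J.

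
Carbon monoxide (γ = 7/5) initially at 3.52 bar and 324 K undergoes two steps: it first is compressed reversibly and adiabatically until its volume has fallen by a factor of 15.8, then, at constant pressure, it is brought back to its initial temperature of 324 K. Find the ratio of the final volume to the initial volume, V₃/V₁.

V₃/V₁ ≈ 0.0210

Adiabatic step: V₂/V₁ = 0.06329; T₂ = T₁·15.8^(2/5) = 977.3 K.
Isobaric step: V₃/V₂ = T₃/T₂ = 324/977.3.
V₃/V₁ = (V₂/V₁)(V₃/V₂) = 0.06329 × (324/977.3) = 0.02098.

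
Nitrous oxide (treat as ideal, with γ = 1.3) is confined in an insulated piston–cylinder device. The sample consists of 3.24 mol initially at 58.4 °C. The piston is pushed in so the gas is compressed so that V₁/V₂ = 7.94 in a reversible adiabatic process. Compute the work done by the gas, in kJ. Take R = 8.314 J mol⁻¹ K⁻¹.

Adiabatic: T₁V₁^(γ−1) = T₂V₂^(γ−1) ⇒ T₂ = T₁ (V₁/V₂)^(γ−1).
T₁ = 58.4 °C = 331.5 K.
T₂ = 331.5 × 7.94^(0.3) = 617.3 K.
Q = 0, so ΔU = W_on_gas = nCᵥΔT with Cᵥ = R/(γ−1) = 27.71 J/(mol·K).
ΔU = 3.24 × 27.71 × (617.3 − 331.5) = 25660 J.
Work done by the gas = −ΔU = -25660 J.

W ≈ -25.7 kJ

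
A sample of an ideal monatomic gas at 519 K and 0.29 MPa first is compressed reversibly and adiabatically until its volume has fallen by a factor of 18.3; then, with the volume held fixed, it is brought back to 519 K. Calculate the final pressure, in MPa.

For a monatomic ideal gas γ = 5/3.
Adiabatic step (PV^γ = const): P₂ = 0.29×18.3^(5/3) = 36.85 MPa; T₂ = 519×18.3^(2/3) = 3604 K.
Isochoric: P₃ = P₂(T₃/T₂) = 36.85 × (519/3604) = 5.307 MPa.

P₃ ≈ 5.31 MPa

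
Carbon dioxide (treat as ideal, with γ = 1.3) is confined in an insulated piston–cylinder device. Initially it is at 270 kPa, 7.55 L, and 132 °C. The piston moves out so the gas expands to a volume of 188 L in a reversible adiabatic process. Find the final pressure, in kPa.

Adiabatic: P₁V₁^γ = P₂V₂^γ ⇒ P₂ = P₁ (V₁/V₂)^γ.
P₂ = 270 × (7.55/188)^(1.3) = 4.133 kPa.

P₂ ≈ 4.13 kPa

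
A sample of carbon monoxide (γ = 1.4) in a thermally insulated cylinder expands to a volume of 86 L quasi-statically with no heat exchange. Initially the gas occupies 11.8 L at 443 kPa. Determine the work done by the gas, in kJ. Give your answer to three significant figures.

W ≈ 7.16 kJ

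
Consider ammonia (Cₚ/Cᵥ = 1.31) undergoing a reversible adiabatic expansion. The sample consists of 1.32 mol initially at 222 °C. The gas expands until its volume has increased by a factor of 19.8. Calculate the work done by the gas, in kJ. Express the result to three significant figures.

W ≈ 10.6 kJ

For a reversible adiabat TV^(γ−1) is constant, so T₂ = T₁ (V₁/V₂)^(γ−1).
T₁ = 222 °C = 495.1 K.
T₂ = 495.1 × (1/19.8)^(0.31) = 196.2 K.
Q = 0, so ΔU = W_on_gas = nCᵥΔT with Cᵥ = R/(γ−1) = 26.82 J/(mol·K).
ΔU = 1.32 × 26.82 × (196.2 − 495.1) = -10580 J.
Work done by the gas = −ΔU = 10580 J.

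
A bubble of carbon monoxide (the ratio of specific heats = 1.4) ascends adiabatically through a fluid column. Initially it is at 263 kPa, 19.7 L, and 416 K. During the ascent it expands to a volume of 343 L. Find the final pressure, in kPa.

Adiabatic: P₁V₁^γ = P₂V₂^γ ⇒ P₂ = P₁ (V₁/V₂)^γ.
P₂ = 263 × (19.7/343)^(1.4) = 4.817 kPa.

P₂ ≈ 4.82 kPa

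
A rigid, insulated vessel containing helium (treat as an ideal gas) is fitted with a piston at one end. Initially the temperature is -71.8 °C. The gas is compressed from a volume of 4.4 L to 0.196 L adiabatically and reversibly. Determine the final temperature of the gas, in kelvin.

T₂ ≈ 1600 K

Adiabatic: T₁V₁^(γ−1) = T₂V₂^(γ−1) ⇒ T₂ = T₁ (V₁/V₂)^(γ−1).
For a monatomic ideal gas γ = 5/3, so γ−1 = 2/3.
T₁ = -71.8 °C = 201.3 K.
T₂ = 201.3 × (4.4/0.196)^(2/3) = 1602 K.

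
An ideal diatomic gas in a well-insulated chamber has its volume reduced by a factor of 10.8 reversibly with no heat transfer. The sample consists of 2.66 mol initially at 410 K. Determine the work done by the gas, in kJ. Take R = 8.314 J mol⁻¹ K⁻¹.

W ≈ -36.1 kJ

Adiabatic: T₁V₁^(γ−1) = T₂V₂^(γ−1) ⇒ T₂ = T₁ (V₁/V₂)^(γ−1).
γ = 7/5 for a diatomic ideal gas, so γ−1 = 2/5.
T₂ = 410 × 10.8^(2/5) = 1062 K.
Q = 0, so ΔU = W_on_gas = nCᵥΔT with Cᵥ = R/(γ−1) = 20.79 J/(mol·K).
ΔU = 2.66 × 20.79 × (1062 − 410) = 36050 J.
Work done by the gas = −ΔU = -36050 J.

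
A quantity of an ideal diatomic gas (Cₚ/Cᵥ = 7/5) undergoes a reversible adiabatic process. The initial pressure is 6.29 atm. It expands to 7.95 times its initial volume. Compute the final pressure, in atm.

Since PV^γ is constant along a reversible adiabat, P₂ = P₁ (V₁/V₂)^γ.
P₂ = 6.29 × (1/7.95)^(7/5) = 0.3453 atm.

P₂ ≈ 0.345 atm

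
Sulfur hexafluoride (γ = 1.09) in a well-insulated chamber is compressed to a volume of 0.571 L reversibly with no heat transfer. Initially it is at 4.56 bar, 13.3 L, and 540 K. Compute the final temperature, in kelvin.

T₂ ≈ 717 K

Adiabatic: T₁V₁^(γ−1) = T₂V₂^(γ−1) ⇒ T₂ = T₁ (V₁/V₂)^(γ−1).
T₂ = 540 × (13.3/0.571)^(0.09) = 716.9 K.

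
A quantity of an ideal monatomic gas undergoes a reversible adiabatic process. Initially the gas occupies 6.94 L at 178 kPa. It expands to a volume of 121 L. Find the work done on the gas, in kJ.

γ = 5/3 for a monatomic ideal gas.
P₂ = P₁(V₁/V₂)^γ = 178×(6.94/121)^(5/3) = 1.518 kPa.
For a reversible adiabat, W_by_gas = (P₁V₁ − P₂V₂)/(γ−1).
W_by = (178000×0.00694 − 1518×0.121) / (2/3) = 1577 J.
W_on_gas = −W_by = -1577 J.

W ≈ -1.58 kJ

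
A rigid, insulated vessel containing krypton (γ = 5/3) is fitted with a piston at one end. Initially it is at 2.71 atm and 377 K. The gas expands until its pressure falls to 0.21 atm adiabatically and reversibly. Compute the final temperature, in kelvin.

T₂ ≈ 136 K

Along an adiabat T P^((1−γ)/γ) is constant, so T₂ = T₁ (P₂/P₁)^((γ−1)/γ).
T₂ = 377 × (0.21/2.71)^(2/5) = 135.5 K.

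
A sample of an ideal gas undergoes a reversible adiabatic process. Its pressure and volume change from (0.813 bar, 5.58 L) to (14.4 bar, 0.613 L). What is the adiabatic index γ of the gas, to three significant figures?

PV^γ = const ⇒ γ = ln(P₂/P₁) / ln(V₁/V₂).
γ = ln(14.4/0.813) / ln(5.58/0.613) = 1.301.

γ ≈ 1.30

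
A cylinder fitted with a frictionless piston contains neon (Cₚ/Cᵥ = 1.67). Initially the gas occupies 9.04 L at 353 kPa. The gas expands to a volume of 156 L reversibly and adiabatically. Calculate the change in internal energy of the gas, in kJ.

ΔU ≈ -4.06 kJ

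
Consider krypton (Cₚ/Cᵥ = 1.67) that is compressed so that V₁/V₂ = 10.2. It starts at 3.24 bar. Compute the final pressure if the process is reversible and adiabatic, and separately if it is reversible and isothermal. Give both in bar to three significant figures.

adiabatic: 157 bar; isothermal: 33.0 bar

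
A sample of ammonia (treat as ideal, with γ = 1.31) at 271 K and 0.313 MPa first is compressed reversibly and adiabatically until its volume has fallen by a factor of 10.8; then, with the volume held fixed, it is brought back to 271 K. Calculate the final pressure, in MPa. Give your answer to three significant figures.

Adiabatic step (PV^γ = const): P₂ = 0.313×10.8^(1.31) = 7.069 MPa; T₂ = 271×10.8^(0.31) = 566.7 K.
Isochoric: P₃ = P₂(T₃/T₂) = 7.069 × (271/566.7) = 3.38 MPa.

P₃ ≈ 3.38 MPa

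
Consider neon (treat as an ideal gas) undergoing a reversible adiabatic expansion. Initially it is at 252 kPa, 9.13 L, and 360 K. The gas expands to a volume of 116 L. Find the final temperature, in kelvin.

T₂ ≈ 66.1 K

For a reversible adiabat TV^(γ−1) is constant, so T₂ = T₁ (V₁/V₂)^(γ−1).
γ = 5/3 for a monatomic ideal gas.
T₂ = 360 × (9.13/116)^(2/3) = 66.12 K.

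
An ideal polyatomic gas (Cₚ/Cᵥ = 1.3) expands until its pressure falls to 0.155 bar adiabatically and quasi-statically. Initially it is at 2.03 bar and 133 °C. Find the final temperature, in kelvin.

Adiabatic: T₂/T₁ = (P₂/P₁)^((γ−1)/γ).
T₁ = 133 °C = 406.1 K.
T₂ = 406.1 × (0.155/2.03)^(0.231) = 224.3 K.

T₂ ≈ 224 K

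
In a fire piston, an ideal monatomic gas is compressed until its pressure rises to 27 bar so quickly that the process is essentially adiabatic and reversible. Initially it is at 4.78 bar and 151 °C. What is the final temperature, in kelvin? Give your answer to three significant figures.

T₂ ≈ 848 K

Adiabatic: T₂/T₁ = (P₂/P₁)^((γ−1)/γ).
For a monatomic ideal gas γ = 5/3, so (γ−1)/γ = 2/5.
T₁ = 151 °C = 424.1 K.
T₂ = 424.1 × (27/4.78)^(2/5) = 847.8 K.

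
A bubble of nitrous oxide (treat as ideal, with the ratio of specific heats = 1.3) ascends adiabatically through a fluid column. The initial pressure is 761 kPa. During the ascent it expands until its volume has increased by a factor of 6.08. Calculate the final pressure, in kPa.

P₂ ≈ 72.8 kPa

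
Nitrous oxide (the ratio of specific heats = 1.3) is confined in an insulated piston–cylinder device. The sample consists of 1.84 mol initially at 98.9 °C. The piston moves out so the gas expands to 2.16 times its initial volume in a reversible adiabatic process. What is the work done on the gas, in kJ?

W ≈ -3.91 kJ

Adiabatic: T₁V₁^(γ−1) = T₂V₂^(γ−1) ⇒ T₂ = T₁ (V₁/V₂)^(γ−1).
T₁ = 98.9 °C = 372 K.
T₂ = 372 × (1/2.16)^(0.3) = 295.3 K.
Q = 0, so ΔU = W_on_gas = nCᵥΔT with Cᵥ = R/(γ−1) = 27.71 J/(mol·K).
ΔU = 1.84 × 27.71 × (295.3 − 372) = -3914 J.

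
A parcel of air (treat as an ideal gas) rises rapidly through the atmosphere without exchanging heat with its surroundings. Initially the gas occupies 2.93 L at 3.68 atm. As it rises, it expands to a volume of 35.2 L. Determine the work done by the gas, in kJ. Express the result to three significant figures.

γ = 7/5 for a diatomic ideal gas.
P₂ = P₁(V₁/V₂)^γ = 3.68×(2.93/35.2)^(7/5) = 0.1133 atm.
For a reversible adiabat, W_by_gas = (P₁V₁ − P₂V₂)/(γ−1).
W_by = (372900×0.00293 − 11480×0.0352) / (2/5) = 1721 J.

W ≈ 1.72 kJ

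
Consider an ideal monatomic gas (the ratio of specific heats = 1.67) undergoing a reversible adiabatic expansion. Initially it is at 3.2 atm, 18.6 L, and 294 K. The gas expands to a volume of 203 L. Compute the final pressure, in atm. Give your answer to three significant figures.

P₂ ≈ 0.0591 atm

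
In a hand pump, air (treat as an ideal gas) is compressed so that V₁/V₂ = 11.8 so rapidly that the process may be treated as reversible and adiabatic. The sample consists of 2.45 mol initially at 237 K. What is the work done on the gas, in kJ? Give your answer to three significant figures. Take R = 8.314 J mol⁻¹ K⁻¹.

For a reversible adiabat TV^(γ−1) is constant, so T₂ = T₁ (V₁/V₂)^(γ−1).
γ = 7/5 for a diatomic ideal gas, so γ−1 = 2/5.
T₂ = 237 × 11.8^(2/5) = 636.1 K.
Q = 0, so ΔU = W_on_gas = nCᵥΔT with Cᵥ = R/(γ−1) = 20.79 J/(mol·K).
ΔU = 2.45 × 20.79 × (636.1 − 237) = 20320 J.

W ≈ 20.3 kJ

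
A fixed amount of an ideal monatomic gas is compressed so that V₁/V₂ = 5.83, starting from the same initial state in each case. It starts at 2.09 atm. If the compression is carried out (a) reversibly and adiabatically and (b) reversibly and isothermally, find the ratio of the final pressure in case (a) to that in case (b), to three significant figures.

P_adiabatic / P_isothermal ≈ 3.24

For a monatomic ideal gas γ = 5/3.
Isothermal: P_b = P₁(V₁/V₂) = 2.09×5.83.
Adiabatic: P_a = P₁(V₁/V₂)^γ = 2.09×5.83^(5/3).
P_a/P_b = (V₁/V₂)^(γ−1) = 5.83^(2/3) = 3.239.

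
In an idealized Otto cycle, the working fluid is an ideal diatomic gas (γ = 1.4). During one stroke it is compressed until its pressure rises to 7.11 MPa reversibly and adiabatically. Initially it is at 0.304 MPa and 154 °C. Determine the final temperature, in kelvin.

T₂ ≈ 1050 K

Adiabatic: T₂/T₁ = (P₂/P₁)^((γ−1)/γ).
T₁ = 154 °C = 427.1 K.
T₂ = 427.1 × (7.11/0.304)^(0.286) = 1051 K.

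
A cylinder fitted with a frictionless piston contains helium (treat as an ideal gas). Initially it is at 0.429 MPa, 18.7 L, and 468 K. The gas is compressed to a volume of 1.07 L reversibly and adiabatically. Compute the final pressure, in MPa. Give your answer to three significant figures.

P₂ ≈ 50.5 MPa

Adiabatic: P₁V₁^γ = P₂V₂^γ ⇒ P₂ = P₁ (V₁/V₂)^γ.
γ = 5/3 for a monatomic ideal gas.
P₂ = 0.429 × (18.7/1.07)^(5/3) = 50.49 MPa.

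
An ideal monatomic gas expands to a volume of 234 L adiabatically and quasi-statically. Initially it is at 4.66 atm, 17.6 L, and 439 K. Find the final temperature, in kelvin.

T₂ ≈ 78.2 K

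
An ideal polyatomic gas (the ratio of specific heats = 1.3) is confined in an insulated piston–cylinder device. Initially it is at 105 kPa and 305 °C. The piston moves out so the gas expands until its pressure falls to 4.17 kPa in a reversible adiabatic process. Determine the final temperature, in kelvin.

Adiabatic: T₂/T₁ = (P₂/P₁)^((γ−1)/γ).
T₁ = 305 °C = 578.1 K.
T₂ = 578.1 × (4.17/105)^(0.231) = 274.6 K.

T₂ ≈ 275 K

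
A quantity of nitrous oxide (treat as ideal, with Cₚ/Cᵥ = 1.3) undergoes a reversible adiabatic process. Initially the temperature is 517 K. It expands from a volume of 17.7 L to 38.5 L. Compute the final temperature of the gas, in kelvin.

T₂ ≈ 409 K

For a reversible adiabat TV^(γ−1) is constant, so T₂ = T₁ (V₁/V₂)^(γ−1).
T₂ = 517 × (17.7/38.5)^(0.3) = 409.5 K.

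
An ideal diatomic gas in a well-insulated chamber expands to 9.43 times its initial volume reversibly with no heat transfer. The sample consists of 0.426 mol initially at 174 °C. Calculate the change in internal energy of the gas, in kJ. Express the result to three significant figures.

Adiabatic: T₁V₁^(γ−1) = T₂V₂^(γ−1) ⇒ T₂ = T₁ (V₁/V₂)^(γ−1).
γ = 7/5 for a diatomic ideal gas, so γ−1 = 2/5.
T₁ = 174 °C = 447.1 K.
T₂ = 447.1 × (1/9.43)^(2/5) = 182.2 K.
Q = 0, so ΔU = W_on_gas = nCᵥΔT with Cᵥ = R/(γ−1) = 20.79 J/(mol·K).
ΔU = 0.426 × 20.79 × (182.2 − 447.1) = -2346 J.

ΔU ≈ -2.35 kJ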